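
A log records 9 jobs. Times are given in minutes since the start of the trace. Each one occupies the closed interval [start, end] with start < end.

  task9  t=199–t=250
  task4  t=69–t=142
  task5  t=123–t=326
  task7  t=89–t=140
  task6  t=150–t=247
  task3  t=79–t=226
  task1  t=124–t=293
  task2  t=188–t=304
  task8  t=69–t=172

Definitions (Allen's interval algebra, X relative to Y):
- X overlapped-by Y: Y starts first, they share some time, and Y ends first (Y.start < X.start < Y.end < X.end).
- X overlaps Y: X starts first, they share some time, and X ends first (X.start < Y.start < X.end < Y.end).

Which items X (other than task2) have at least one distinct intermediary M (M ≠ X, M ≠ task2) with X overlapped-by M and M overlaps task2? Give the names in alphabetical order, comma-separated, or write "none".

Target task2 = [t=188, t=304].
Intermediaries M with M overlaps task2: task1, task3, task6.
Via task1 — items with X overlapped-by task1: none.
Via task3 — items with X overlapped-by task3: task1, task5, task6, task9.
Via task6 — items with X overlapped-by task6: task9.
Union: task1, task5, task6, task9.

task1, task5, task6, task9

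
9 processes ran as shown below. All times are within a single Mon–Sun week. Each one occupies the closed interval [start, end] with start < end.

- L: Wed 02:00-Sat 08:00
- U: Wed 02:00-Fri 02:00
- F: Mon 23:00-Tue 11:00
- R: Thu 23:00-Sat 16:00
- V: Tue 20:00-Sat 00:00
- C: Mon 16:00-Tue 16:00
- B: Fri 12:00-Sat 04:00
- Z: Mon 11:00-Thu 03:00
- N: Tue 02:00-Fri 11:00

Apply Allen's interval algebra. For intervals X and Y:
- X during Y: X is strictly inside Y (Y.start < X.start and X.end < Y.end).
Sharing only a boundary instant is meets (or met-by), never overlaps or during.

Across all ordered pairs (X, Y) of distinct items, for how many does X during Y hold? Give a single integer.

Checking all 72 ordered pairs for relation 'during'; matching pairs in alphabetical order:
(B, L): B during L ✓
(B, R): B during R ✓
(C, Z): C during Z ✓
(F, C): F during C ✓
(F, Z): F during Z ✓
(U, N): U during N ✓
(U, V): U during V ✓
Count: 7.

7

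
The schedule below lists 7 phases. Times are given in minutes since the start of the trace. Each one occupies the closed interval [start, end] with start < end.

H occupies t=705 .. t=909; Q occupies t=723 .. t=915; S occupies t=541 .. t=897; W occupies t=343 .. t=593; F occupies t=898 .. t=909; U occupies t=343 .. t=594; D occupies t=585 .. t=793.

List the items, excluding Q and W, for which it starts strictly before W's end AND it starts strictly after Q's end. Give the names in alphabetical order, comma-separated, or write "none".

none

Conditions: its start is strictly before W's end (X.start < t=593) AND its start is strictly after Q's end (X.start > t=915).
D: start t=585 < t=593? ✓; start t=585 > t=915? ✗ → no.
F: start t=898 < t=593? ✗; start t=898 > t=915? ✗ → no.
H: start t=705 < t=593? ✗; start t=705 > t=915? ✗ → no.
S: start t=541 < t=593? ✓; start t=541 > t=915? ✗ → no.
U: start t=343 < t=593? ✓; start t=343 > t=915? ✗ → no.
Result: none.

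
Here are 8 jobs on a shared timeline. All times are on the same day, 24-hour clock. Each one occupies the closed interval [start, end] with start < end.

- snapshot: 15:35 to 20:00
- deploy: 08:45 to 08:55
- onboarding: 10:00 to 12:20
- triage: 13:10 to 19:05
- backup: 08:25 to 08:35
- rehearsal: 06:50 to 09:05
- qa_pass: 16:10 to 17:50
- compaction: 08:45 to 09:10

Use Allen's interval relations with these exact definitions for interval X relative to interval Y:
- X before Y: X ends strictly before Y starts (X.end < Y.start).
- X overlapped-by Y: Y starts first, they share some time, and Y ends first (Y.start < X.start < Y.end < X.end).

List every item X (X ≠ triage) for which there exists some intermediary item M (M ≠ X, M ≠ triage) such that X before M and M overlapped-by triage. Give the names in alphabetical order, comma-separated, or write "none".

Target triage = [13:10, 19:05].
Intermediaries M with M overlapped-by triage: snapshot.
Via snapshot — items with X before snapshot: backup, compaction, deploy, onboarding, rehearsal.
Union: backup, compaction, deploy, onboarding, rehearsal.

backup, compaction, deploy, onboarding, rehearsal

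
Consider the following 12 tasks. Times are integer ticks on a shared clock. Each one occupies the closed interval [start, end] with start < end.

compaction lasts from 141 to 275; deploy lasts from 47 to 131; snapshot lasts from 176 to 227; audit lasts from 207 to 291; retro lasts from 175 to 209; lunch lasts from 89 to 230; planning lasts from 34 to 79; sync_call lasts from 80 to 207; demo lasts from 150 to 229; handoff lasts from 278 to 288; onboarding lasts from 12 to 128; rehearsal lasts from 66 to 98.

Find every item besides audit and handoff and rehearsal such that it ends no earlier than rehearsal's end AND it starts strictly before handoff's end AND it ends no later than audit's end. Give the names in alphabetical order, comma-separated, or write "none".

compaction, demo, deploy, lunch, onboarding, retro, snapshot, sync_call

Conditions: its end is no earlier than rehearsal's end (X.end >= 98) AND its start is strictly before handoff's end (X.start < 288) AND its end is no later than audit's end (X.end <= 291).
compaction: end 275 >= 98? ✓; start 141 < 288? ✓; end 275 <= 291? ✓ → yes.
demo: end 229 >= 98? ✓; start 150 < 288? ✓; end 229 <= 291? ✓ → yes.
deploy: end 131 >= 98? ✓; start 47 < 288? ✓; end 131 <= 291? ✓ → yes.
lunch: end 230 >= 98? ✓; start 89 < 288? ✓; end 230 <= 291? ✓ → yes.
onboarding: end 128 >= 98? ✓; start 12 < 288? ✓; end 128 <= 291? ✓ → yes.
planning: end 79 >= 98? ✗; start 34 < 288? ✓; end 79 <= 291? ✓ → no.
retro: end 209 >= 98? ✓; start 175 < 288? ✓; end 209 <= 291? ✓ → yes.
snapshot: end 227 >= 98? ✓; start 176 < 288? ✓; end 227 <= 291? ✓ → yes.
sync_call: end 207 >= 98? ✓; start 80 < 288? ✓; end 207 <= 291? ✓ → yes.
Result: compaction, demo, deploy, lunch, onboarding, retro, snapshot, sync_call.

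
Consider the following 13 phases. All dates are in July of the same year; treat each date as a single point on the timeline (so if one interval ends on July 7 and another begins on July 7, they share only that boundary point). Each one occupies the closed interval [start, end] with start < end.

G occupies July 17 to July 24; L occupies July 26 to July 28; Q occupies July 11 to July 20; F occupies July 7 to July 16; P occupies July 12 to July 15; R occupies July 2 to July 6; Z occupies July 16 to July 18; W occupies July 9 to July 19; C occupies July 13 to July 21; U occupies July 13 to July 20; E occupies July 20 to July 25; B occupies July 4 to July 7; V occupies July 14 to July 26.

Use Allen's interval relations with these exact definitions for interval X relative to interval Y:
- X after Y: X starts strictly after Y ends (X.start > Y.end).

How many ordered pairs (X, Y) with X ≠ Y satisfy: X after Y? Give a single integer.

Checking all 156 ordered pairs for relation 'after'; matching pairs in alphabetical order:
(C, B): C after B ✓
(C, R): C after R ✓
(E, B): E after B ✓
(E, F): E after F ✓
(E, P): E after P ✓
(E, R): E after R ✓
(E, W): E after W ✓
(E, Z): E after Z ✓
(F, R): F after R ✓
(G, B): G after B ✓
(G, F): G after F ✓
(G, P): G after P ✓
(G, R): G after R ✓
(L, B): L after B ✓
(L, C): L after C ✓
(L, E): L after E ✓
(L, F): L after F ✓
(L, G): L after G ✓
(L, P): L after P ✓
(L, Q): L after Q ✓
(L, R): L after R ✓
(L, U): L after U ✓
(L, W): L after W ✓
(L, Z): L after Z ✓
... plus 13 further pairs not listed.
Count: 37.

37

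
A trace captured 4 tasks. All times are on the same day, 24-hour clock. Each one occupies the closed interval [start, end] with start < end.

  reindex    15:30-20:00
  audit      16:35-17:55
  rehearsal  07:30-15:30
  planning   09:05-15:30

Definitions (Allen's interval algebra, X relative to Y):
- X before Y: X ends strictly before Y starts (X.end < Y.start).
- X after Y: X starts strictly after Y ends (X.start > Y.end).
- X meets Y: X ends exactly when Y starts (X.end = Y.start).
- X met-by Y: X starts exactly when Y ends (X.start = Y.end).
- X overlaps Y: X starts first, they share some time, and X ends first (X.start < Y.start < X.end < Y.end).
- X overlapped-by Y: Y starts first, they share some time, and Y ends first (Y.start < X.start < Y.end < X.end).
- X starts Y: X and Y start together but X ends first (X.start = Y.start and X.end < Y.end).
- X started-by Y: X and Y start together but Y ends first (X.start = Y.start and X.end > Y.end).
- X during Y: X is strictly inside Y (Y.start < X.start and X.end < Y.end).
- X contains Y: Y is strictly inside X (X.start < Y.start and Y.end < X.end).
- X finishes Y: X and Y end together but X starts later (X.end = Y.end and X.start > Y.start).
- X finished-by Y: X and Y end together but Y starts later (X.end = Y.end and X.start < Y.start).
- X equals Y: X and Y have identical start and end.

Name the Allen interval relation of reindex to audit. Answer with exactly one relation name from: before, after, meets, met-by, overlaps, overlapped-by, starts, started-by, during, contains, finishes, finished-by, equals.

reindex = [15:30, 20:00]; audit = [16:35, 17:55].
Compare endpoints: reindex.start < audit.start, reindex.start < audit.end, reindex.end > audit.start, reindex.end > audit.end.
That pattern is 'contains'.

contains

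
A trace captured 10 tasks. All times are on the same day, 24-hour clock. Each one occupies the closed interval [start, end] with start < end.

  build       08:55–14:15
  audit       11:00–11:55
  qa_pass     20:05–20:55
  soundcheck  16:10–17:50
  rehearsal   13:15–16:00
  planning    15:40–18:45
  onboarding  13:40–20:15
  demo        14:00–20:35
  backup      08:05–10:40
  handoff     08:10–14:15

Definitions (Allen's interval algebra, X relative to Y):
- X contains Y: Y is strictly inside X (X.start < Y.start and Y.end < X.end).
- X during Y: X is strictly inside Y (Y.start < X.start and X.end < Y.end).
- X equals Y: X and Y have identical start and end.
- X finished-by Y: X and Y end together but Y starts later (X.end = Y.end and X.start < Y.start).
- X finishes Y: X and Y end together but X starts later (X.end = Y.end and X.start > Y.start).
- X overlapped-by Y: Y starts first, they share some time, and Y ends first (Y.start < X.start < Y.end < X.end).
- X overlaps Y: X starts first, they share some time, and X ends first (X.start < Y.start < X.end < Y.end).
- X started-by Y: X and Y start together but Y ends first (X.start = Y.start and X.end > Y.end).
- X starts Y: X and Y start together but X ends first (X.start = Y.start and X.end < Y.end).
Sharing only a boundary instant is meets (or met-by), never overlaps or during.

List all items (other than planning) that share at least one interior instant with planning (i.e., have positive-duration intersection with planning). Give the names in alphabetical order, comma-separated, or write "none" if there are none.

demo, onboarding, rehearsal, soundcheck

Target planning = [15:40, 18:45].
audit [11:00, 11:55] → before → no.
backup [08:05, 10:40] → before → no.
build [08:55, 14:15] → before → no.
demo [14:00, 20:35] → contains → yes.
handoff [08:10, 14:15] → before → no.
onboarding [13:40, 20:15] → contains → yes.
qa_pass [20:05, 20:55] → after → no.
rehearsal [13:15, 16:00] → overlaps → yes.
soundcheck [16:10, 17:50] → during → yes.
Result: demo, onboarding, rehearsal, soundcheck.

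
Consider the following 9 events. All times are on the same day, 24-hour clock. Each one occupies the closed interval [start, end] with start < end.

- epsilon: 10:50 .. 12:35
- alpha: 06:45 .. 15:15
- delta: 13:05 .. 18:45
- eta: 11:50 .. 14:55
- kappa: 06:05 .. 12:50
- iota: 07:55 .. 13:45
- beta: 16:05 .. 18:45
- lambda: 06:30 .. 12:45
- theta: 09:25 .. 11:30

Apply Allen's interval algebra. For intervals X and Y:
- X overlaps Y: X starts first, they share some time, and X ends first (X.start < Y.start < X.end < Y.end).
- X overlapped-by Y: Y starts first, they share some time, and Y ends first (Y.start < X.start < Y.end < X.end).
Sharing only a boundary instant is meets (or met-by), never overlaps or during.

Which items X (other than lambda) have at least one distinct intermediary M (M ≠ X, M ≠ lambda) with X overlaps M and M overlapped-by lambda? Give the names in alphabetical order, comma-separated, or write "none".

Target lambda = [06:30, 12:45].
Intermediaries M with M overlapped-by lambda: alpha, eta, iota.
Via alpha — items with X overlaps alpha: kappa.
Via eta — items with X overlaps eta: epsilon, iota, kappa.
Via iota — items with X overlaps iota: kappa.
Union: epsilon, iota, kappa.

epsilon, iota, kappa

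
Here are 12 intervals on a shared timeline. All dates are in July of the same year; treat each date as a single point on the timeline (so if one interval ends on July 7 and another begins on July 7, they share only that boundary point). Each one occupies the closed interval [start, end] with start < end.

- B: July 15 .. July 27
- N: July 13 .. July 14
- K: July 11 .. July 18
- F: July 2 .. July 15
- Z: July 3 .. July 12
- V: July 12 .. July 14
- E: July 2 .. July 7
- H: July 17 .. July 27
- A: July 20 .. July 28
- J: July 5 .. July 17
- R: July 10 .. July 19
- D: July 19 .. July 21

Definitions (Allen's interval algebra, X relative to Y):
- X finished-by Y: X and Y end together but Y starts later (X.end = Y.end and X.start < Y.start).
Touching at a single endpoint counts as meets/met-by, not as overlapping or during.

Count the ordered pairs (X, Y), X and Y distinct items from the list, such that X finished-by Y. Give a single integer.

2

Checking all 132 ordered pairs for relation 'finished-by'; matching pairs in alphabetical order:
(B, H): B finished-by H ✓
(V, N): V finished-by N ✓
Count: 2.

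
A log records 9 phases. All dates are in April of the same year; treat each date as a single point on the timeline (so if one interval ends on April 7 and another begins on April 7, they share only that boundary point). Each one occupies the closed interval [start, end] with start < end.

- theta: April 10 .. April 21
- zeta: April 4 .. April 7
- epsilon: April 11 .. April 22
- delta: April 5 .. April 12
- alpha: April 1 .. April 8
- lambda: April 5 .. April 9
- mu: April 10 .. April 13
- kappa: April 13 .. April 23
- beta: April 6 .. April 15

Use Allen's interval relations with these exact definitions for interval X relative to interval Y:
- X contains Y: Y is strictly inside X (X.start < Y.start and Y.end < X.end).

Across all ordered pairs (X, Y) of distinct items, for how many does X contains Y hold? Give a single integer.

2

Checking all 72 ordered pairs for relation 'contains'; matching pairs in alphabetical order:
(alpha, zeta): alpha contains zeta ✓
(beta, mu): beta contains mu ✓
Count: 2.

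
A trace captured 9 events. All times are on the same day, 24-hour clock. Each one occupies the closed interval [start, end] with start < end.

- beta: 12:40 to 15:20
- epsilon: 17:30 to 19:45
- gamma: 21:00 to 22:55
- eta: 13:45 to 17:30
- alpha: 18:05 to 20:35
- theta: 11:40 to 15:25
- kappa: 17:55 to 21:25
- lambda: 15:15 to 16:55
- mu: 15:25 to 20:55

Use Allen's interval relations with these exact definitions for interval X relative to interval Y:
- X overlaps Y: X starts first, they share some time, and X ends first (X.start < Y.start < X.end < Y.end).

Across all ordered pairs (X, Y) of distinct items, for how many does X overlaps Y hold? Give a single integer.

10

Checking all 72 ordered pairs for relation 'overlaps'; matching pairs in alphabetical order:
(beta, eta): beta overlaps eta ✓
(beta, lambda): beta overlaps lambda ✓
(epsilon, alpha): epsilon overlaps alpha ✓
(epsilon, kappa): epsilon overlaps kappa ✓
(eta, mu): eta overlaps mu ✓
(kappa, gamma): kappa overlaps gamma ✓
(lambda, mu): lambda overlaps mu ✓
(mu, kappa): mu overlaps kappa ✓
(theta, eta): theta overlaps eta ✓
(theta, lambda): theta overlaps lambda ✓
Count: 10.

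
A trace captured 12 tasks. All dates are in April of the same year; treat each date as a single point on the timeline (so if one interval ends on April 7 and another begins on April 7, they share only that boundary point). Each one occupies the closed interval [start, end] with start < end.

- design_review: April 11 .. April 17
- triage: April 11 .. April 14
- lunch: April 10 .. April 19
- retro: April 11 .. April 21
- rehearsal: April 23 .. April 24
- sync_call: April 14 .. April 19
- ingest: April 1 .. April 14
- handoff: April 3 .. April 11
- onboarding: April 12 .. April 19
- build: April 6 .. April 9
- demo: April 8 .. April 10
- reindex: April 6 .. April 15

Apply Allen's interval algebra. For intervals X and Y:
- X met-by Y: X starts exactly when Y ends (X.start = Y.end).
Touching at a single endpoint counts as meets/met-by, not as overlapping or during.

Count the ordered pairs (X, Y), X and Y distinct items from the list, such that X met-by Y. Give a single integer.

Checking all 132 ordered pairs for relation 'met-by'; matching pairs in alphabetical order:
(design_review, handoff): design_review met-by handoff ✓
(lunch, demo): lunch met-by demo ✓
(retro, handoff): retro met-by handoff ✓
(sync_call, ingest): sync_call met-by ingest ✓
(sync_call, triage): sync_call met-by triage ✓
(triage, handoff): triage met-by handoff ✓
Count: 6.

6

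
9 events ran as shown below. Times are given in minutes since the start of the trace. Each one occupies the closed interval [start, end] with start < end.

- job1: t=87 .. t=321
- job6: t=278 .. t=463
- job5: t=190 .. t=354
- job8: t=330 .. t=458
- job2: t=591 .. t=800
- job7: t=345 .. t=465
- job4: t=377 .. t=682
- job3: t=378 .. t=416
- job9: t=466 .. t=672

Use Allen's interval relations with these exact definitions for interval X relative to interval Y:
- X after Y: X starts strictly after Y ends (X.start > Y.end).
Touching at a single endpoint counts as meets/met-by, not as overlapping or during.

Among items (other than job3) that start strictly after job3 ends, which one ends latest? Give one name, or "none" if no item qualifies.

job2

Target job3 = [t=378, t=416].
job1 [t=87, t=321] → before → excluded.
job2 [t=591, t=800] → after → candidate.
job4 [t=377, t=682] → contains → excluded.
job5 [t=190, t=354] → before → excluded.
job6 [t=278, t=463] → contains → excluded.
job7 [t=345, t=465] → contains → excluded.
job8 [t=330, t=458] → contains → excluded.
job9 [t=466, t=672] → after → candidate.
Among candidates, latest end is t=800 → job2.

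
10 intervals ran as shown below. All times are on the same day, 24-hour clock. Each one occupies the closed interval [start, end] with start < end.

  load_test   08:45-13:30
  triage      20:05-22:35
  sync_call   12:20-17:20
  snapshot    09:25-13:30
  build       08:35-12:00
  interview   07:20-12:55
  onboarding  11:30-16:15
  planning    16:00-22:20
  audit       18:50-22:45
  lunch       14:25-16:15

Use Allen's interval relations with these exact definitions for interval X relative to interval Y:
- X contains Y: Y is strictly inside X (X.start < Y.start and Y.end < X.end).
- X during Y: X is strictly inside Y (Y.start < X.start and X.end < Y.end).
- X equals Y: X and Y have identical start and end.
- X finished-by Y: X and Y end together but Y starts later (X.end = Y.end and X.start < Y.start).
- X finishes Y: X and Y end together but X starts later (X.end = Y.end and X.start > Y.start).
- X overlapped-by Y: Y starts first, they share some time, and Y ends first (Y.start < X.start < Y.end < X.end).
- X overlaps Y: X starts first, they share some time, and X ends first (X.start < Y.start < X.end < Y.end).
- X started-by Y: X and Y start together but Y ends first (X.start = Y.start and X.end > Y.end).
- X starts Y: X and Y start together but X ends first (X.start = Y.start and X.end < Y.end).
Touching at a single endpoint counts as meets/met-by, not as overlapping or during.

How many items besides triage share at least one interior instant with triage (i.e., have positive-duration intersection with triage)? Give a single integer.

2

Target triage = [20:05, 22:35].
audit [18:50, 22:45] → contains → counts.
build [08:35, 12:00] → before → no.
interview [07:20, 12:55] → before → no.
load_test [08:45, 13:30] → before → no.
lunch [14:25, 16:15] → before → no.
onboarding [11:30, 16:15] → before → no.
planning [16:00, 22:20] → overlaps → counts.
snapshot [09:25, 13:30] → before → no.
sync_call [12:20, 17:20] → before → no.
Total: 2.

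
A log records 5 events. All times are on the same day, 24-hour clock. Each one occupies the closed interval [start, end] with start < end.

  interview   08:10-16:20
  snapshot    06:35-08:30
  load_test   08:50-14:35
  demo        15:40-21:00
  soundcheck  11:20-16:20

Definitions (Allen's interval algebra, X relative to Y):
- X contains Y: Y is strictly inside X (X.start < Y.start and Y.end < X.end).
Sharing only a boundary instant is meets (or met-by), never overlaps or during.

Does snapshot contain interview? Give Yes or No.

No

snapshot = [06:35, 08:30], interview = [08:10, 16:20].
Actual relation of snapshot to interview: overlaps.
Asked whether 'contains' holds → No.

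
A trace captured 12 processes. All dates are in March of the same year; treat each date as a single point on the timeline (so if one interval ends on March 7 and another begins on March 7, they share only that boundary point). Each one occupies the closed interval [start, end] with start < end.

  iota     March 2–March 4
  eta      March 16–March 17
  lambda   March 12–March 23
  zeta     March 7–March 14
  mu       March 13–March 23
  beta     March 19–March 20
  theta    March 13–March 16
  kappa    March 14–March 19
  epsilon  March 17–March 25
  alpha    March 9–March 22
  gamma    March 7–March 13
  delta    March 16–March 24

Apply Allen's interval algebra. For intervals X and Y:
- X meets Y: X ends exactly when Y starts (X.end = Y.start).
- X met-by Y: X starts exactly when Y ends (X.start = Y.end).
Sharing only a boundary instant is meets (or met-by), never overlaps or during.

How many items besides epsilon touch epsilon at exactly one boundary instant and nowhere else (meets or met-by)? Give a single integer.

1

Target epsilon = [March 17, March 25].
alpha [March 9, March 22] → overlaps → no.
beta [March 19, March 20] → during → no.
delta [March 16, March 24] → overlaps → no.
eta [March 16, March 17] → meets → counts.
gamma [March 7, March 13] → before → no.
iota [March 2, March 4] → before → no.
kappa [March 14, March 19] → overlaps → no.
lambda [March 12, March 23] → overlaps → no.
mu [March 13, March 23] → overlaps → no.
theta [March 13, March 16] → before → no.
zeta [March 7, March 14] → before → no.
Total: 1.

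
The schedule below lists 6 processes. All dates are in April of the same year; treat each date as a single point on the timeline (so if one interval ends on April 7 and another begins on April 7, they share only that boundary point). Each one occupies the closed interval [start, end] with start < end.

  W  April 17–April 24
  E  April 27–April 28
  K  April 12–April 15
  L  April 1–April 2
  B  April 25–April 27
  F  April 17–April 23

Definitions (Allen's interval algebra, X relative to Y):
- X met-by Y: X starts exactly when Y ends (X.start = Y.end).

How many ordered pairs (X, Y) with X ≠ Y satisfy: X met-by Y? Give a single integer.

Checking all 30 ordered pairs for relation 'met-by'; matching pairs in alphabetical order:
(E, B): E met-by B ✓
Count: 1.

1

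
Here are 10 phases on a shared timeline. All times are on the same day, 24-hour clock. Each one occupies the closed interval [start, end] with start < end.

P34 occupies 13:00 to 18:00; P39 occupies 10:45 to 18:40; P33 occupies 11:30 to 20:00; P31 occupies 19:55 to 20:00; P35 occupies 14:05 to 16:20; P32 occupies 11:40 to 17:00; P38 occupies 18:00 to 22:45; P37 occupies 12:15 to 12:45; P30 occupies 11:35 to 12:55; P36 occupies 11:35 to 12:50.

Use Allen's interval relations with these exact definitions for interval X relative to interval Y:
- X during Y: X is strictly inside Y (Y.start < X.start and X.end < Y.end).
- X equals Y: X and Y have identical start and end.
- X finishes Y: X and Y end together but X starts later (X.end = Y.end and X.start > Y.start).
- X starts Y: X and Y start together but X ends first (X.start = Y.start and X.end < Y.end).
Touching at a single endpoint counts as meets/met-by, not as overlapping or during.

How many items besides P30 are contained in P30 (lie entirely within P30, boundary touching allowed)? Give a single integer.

Target P30 = [11:35, 12:55].
P31 [19:55, 20:00] → after → no.
P32 [11:40, 17:00] → overlapped-by → no.
P33 [11:30, 20:00] → contains → no.
P34 [13:00, 18:00] → after → no.
P35 [14:05, 16:20] → after → no.
P36 [11:35, 12:50] → starts → counts.
P37 [12:15, 12:45] → during → counts.
P38 [18:00, 22:45] → after → no.
P39 [10:45, 18:40] → contains → no.
Total: 2.

2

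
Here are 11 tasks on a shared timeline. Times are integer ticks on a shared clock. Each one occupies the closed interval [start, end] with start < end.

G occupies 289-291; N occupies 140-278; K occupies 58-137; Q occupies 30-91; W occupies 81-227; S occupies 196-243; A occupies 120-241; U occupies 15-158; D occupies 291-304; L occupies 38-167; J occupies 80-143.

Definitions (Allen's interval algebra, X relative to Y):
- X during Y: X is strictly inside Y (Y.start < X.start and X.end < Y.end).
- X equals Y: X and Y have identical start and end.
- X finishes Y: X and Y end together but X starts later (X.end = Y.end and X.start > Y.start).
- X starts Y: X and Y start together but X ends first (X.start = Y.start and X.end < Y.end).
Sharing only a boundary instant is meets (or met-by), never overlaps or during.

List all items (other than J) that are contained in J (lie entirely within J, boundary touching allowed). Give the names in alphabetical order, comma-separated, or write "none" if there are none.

Target J = [80, 143].
A [120, 241] → overlapped-by → no.
D [291, 304] → after → no.
G [289, 291] → after → no.
K [58, 137] → overlaps → no.
L [38, 167] → contains → no.
N [140, 278] → overlapped-by → no.
Q [30, 91] → overlaps → no.
S [196, 243] → after → no.
U [15, 158] → contains → no.
W [81, 227] → overlapped-by → no.
Result: none.

none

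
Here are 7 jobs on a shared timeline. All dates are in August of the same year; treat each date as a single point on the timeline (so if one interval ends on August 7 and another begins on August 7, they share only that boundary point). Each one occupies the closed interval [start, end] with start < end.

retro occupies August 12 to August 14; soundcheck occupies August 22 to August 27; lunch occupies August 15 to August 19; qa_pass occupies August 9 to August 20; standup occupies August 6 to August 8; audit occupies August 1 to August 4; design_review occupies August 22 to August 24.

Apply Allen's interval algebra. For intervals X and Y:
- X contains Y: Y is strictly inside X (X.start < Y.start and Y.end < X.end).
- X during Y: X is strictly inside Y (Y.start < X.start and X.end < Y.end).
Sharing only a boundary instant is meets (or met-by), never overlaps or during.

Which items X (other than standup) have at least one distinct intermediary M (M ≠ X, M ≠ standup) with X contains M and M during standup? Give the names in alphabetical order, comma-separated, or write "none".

none

Target standup = [August 6, August 8].
Intermediaries M with M during standup: none.
Union: none.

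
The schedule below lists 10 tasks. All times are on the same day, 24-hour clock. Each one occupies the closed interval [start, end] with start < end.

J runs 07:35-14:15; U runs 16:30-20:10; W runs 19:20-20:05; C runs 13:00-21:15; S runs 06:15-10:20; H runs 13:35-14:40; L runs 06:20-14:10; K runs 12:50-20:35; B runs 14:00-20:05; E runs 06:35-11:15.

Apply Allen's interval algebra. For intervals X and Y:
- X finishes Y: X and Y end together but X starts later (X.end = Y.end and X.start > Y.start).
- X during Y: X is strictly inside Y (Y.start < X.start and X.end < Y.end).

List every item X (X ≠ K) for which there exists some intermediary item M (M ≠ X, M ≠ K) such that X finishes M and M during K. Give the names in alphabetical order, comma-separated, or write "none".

W

Target K = [12:50, 20:35].
Intermediaries M with M during K: B, H, U, W.
Via B — items with X finishes B: W.
Via H — items with X finishes H: none.
Via U — items with X finishes U: none.
Via W — items with X finishes W: none.
Union: W.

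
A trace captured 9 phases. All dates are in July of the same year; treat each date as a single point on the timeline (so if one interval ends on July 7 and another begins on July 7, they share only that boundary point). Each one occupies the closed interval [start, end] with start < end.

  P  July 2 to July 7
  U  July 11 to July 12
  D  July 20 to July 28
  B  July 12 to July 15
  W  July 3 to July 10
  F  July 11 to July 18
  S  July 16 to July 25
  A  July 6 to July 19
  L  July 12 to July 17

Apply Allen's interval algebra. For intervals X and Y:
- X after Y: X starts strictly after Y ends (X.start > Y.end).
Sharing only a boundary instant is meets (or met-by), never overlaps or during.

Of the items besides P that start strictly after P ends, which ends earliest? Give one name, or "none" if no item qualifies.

U

Target P = [July 2, July 7].
A [July 6, July 19] → overlapped-by → excluded.
B [July 12, July 15] → after → candidate.
D [July 20, July 28] → after → candidate.
F [July 11, July 18] → after → candidate.
L [July 12, July 17] → after → candidate.
S [July 16, July 25] → after → candidate.
U [July 11, July 12] → after → candidate.
W [July 3, July 10] → overlapped-by → excluded.
Among candidates, earliest end is July 12 → U.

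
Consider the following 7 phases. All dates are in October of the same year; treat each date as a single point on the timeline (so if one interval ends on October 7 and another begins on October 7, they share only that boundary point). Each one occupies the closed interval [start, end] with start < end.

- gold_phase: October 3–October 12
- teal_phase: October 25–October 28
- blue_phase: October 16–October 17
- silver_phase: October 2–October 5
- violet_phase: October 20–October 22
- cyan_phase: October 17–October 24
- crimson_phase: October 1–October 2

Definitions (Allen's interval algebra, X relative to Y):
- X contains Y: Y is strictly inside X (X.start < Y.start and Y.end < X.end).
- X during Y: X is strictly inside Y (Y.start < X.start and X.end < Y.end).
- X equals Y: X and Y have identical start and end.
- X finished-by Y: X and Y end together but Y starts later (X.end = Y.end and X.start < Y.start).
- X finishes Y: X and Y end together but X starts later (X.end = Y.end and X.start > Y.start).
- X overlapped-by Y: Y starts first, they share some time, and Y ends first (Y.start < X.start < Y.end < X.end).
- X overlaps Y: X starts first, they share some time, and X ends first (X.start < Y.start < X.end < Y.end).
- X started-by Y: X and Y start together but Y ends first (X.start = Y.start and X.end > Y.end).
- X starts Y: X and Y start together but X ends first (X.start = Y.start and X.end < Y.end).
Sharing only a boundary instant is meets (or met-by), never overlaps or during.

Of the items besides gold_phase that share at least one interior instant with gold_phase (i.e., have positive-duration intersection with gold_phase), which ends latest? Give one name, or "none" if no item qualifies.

Target gold_phase = [October 3, October 12].
blue_phase [October 16, October 17] → after → excluded.
crimson_phase [October 1, October 2] → before → excluded.
cyan_phase [October 17, October 24] → after → excluded.
silver_phase [October 2, October 5] → overlaps → candidate.
teal_phase [October 25, October 28] → after → excluded.
violet_phase [October 20, October 22] → after → excluded.
Among candidates, latest end is October 5 → silver_phase.

silver_phase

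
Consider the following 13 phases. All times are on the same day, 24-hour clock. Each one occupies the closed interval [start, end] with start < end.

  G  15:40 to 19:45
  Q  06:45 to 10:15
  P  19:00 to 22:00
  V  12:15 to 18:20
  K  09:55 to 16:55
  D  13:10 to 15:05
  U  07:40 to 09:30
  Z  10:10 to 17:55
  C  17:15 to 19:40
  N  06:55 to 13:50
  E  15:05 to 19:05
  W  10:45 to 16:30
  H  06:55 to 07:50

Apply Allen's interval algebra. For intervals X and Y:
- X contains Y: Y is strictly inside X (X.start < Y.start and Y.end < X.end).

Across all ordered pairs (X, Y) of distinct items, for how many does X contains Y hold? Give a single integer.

Checking all 156 ordered pairs for relation 'contains'; matching pairs in alphabetical order:
(G, C): G contains C ✓
(K, D): K contains D ✓
(K, W): K contains W ✓
(N, U): N contains U ✓
(Q, H): Q contains H ✓
(Q, U): Q contains U ✓
(V, D): V contains D ✓
(W, D): W contains D ✓
(Z, D): Z contains D ✓
(Z, W): Z contains W ✓
Count: 10.

10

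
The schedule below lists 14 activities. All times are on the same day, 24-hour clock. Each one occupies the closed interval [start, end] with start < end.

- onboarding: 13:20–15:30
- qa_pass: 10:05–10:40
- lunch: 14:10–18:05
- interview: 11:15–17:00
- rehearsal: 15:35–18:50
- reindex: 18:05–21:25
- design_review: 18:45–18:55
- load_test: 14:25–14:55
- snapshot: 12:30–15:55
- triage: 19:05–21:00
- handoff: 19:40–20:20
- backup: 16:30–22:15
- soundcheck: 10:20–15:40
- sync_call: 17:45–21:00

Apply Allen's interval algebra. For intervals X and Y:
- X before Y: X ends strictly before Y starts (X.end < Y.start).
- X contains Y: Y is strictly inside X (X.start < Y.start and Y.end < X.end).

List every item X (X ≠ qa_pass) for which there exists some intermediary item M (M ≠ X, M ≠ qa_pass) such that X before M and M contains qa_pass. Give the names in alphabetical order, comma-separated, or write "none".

none

Target qa_pass = [10:05, 10:40].
Intermediaries M with M contains qa_pass: none.
Union: none.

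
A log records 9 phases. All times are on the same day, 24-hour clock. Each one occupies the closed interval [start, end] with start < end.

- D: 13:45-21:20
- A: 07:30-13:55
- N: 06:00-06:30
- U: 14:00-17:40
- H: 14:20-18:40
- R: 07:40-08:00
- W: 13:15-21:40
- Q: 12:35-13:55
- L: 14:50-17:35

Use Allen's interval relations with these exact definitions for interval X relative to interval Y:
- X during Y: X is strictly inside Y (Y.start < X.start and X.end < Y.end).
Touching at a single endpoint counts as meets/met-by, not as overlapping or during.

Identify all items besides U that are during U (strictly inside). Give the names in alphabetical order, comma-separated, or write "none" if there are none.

Target U = [14:00, 17:40].
A [07:30, 13:55] → before → no.
D [13:45, 21:20] → contains → no.
H [14:20, 18:40] → overlapped-by → no.
L [14:50, 17:35] → during → yes.
N [06:00, 06:30] → before → no.
Q [12:35, 13:55] → before → no.
R [07:40, 08:00] → before → no.
W [13:15, 21:40] → contains → no.
Result: L.

L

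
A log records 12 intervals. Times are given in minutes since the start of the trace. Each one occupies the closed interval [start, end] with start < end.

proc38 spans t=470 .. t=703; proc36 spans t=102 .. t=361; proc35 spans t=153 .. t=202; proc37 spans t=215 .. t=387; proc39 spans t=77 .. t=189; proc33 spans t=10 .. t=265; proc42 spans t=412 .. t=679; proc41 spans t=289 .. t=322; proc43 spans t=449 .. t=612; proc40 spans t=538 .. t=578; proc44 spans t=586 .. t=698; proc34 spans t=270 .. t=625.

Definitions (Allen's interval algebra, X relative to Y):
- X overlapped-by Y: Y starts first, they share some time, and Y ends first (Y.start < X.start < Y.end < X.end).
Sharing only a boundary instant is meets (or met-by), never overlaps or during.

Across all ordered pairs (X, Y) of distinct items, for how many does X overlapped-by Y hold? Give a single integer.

Checking all 132 ordered pairs for relation 'overlapped-by'; matching pairs in alphabetical order:
(proc34, proc36): proc34 overlapped-by proc36 ✓
(proc34, proc37): proc34 overlapped-by proc37 ✓
(proc35, proc39): proc35 overlapped-by proc39 ✓
(proc36, proc33): proc36 overlapped-by proc33 ✓
(proc36, proc39): proc36 overlapped-by proc39 ✓
(proc37, proc33): proc37 overlapped-by proc33 ✓
(proc37, proc36): proc37 overlapped-by proc36 ✓
(proc38, proc34): proc38 overlapped-by proc34 ✓
(proc38, proc42): proc38 overlapped-by proc42 ✓
(proc38, proc43): proc38 overlapped-by proc43 ✓
(proc42, proc34): proc42 overlapped-by proc34 ✓
(proc44, proc34): proc44 overlapped-by proc34 ✓
(proc44, proc42): proc44 overlapped-by proc42 ✓
(proc44, proc43): proc44 overlapped-by proc43 ✓
Count: 14.

14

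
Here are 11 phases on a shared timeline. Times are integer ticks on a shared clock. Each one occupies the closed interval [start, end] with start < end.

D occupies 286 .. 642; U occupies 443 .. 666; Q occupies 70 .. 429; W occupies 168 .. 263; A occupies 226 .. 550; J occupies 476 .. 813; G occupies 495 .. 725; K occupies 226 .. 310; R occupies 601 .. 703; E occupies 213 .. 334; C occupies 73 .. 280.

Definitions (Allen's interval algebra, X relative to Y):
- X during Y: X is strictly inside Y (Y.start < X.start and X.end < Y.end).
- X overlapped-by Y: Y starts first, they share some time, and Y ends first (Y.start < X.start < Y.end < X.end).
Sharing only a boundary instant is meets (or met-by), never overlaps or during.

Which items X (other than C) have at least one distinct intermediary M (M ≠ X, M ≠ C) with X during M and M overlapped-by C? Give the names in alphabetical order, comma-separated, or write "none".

Target C = [73, 280].
Intermediaries M with M overlapped-by C: A, E, K.
Via A — items with X during A: none.
Via E — items with X during E: K.
Via K — items with X during K: none.
Union: K.

K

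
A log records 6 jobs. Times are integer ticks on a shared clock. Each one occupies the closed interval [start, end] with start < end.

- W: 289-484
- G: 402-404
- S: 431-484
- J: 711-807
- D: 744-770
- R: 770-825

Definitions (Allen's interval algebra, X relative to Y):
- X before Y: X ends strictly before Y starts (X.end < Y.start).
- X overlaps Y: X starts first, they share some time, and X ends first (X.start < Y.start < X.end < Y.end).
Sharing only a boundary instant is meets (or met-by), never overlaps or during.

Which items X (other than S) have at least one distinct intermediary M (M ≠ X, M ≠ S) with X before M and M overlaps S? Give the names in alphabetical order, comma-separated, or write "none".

none

Target S = [431, 484].
Intermediaries M with M overlaps S: none.
Union: none.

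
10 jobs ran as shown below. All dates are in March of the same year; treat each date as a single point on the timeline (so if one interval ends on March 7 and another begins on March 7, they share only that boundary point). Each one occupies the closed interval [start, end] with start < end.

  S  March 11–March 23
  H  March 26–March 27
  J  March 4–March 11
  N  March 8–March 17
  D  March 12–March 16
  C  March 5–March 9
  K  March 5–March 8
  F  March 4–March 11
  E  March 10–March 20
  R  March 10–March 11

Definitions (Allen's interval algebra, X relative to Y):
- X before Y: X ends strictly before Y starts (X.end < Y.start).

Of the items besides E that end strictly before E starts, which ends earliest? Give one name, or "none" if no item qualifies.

Target E = [March 10, March 20].
C [March 5, March 9] → before → candidate.
D [March 12, March 16] → during → excluded.
F [March 4, March 11] → overlaps → excluded.
H [March 26, March 27] → after → excluded.
J [March 4, March 11] → overlaps → excluded.
K [March 5, March 8] → before → candidate.
N [March 8, March 17] → overlaps → excluded.
R [March 10, March 11] → starts → excluded.
S [March 11, March 23] → overlapped-by → excluded.
Among candidates, earliest end is March 8 → K.

K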